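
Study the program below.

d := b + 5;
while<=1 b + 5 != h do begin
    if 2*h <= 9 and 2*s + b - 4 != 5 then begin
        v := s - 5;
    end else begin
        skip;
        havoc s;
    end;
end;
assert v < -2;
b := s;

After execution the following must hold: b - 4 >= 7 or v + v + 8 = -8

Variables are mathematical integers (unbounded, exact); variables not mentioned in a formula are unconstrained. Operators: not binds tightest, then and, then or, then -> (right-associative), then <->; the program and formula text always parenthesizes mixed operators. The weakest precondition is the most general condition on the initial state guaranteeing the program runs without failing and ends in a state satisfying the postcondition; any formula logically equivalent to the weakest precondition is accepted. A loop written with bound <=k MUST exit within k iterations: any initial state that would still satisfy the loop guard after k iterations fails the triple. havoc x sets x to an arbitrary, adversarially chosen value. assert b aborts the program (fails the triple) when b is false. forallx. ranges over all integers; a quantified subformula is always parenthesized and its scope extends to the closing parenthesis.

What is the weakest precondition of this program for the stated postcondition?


Working backward. After the program, the postcondition b - 4 >= 7 or v + v + 8 = -8 must hold; in canonical form it is b >= 11 or 2*v = -16.
Before b := s: s >= 11 or 2*v = -16
Before assert v < -2: v < -2 and (s >= 11 or 2*v = -16)
Before the loop (bound <=1), unroll the exhaustion recursion (WP_0 = exit-now case; WP_j = one more guarded iteration, up to j = 1):
  WP_0: (not (b != h - 5)) and v < -2 and (s >= 11 or 2*v = -16)
  WP_1: (b != h - 5 -> (((2*h <= 9 and b + 2*s != 9) -> ((not (b != h - 5)) and s < 3 and (s >= 11 or 2*s = -6))) and ((not (2*h <= 9 and b + 2*s != 9)) -> (forall s_1. ((not (b != h - 5)) and v < -2 and (s_1 >= 11 or 2*v = -16)))))) and ((not (b != h - 5)) -> (v < -2 and (s >= 11 or 2*v = -16)))
So before the loop: (b != h - 5 -> (((2*h <= 9 and b + 2*s != 9) -> ((not (b != h - 5)) and s < 3 and (s >= 11 or 2*s = -6))) and ((not (2*h <= 9 and b + 2*s != 9)) -> (forall s_1. ((not (b != h - 5)) and v < -2 and (s_1 >= 11 or 2*v = -16)))))) and ((not (b != h - 5)) -> (v < -2 and (s >= 11 or 2*v = -16)))
Before d := b + 5: (b != h - 5 -> (((2*h <= 9 and b + 2*s != 9) -> ((not (b != h - 5)) and s < 3 and (s >= 11 or 2*s = -6))) and ((not (2*h <= 9 and b + 2*s != 9)) -> (forall s_1. ((not (b != h - 5)) and v < -2 and (s_1 >= 11 or 2*v = -16)))))) and ((not (b != h - 5)) -> (v < -2 and (s >= 11 or 2*v = -16)))
Answer: WP = (b != h - 5 -> (((2*h <= 9 and b + 2*s != 9) -> ((not (b != h - 5)) and s < 3 and (s >= 11 or 2*s = -6))) and ((not (2*h <= 9 and b + 2*s != 9)) -> (forall s_1. ((not (b != h - 5)) and v < -2 and (s_1 >= 11 or 2*v = -16)))))) and ((not (b != h - 5)) -> (v < -2 and (s >= 11 or 2*v = -16)))


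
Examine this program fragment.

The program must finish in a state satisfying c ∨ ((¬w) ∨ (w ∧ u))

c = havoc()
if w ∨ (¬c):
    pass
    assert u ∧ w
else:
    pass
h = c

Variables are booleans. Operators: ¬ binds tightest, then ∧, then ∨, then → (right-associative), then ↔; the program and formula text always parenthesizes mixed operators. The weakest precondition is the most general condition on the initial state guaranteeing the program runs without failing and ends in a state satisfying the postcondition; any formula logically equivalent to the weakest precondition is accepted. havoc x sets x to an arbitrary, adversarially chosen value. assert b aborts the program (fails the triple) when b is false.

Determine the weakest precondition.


Working backward. After the program, the postcondition c ∨ ((¬w) ∨ (w ∧ u)) must hold; in canonical form it is c ∨ (¬w) ∨ (w ∧ u).
Before h := c: c ∨ (¬w) ∨ (w ∧ u)
Then branch requires u ∧ w ∧ (c ∨ (¬w) ∨ (w ∧ u)); else branch requires c ∨ (¬w) ∨ (w ∧ u).
Before the if: ((w ∨ (¬c)) → (u ∧ w ∧ (c ∨ (¬w) ∨ (w ∧ u)))) ∧ ((¬(w ∨ (¬c))) → (c ∨ (¬w) ∨ (w ∧ u)))
Before havoc c: (w → (u ∧ w)) ∧ u ∧ w ∧ ((¬w) ∨ (w ∧ u))
Answer: WP = (w → (u ∧ w)) ∧ u ∧ w ∧ ((¬w) ∨ (w ∧ u))


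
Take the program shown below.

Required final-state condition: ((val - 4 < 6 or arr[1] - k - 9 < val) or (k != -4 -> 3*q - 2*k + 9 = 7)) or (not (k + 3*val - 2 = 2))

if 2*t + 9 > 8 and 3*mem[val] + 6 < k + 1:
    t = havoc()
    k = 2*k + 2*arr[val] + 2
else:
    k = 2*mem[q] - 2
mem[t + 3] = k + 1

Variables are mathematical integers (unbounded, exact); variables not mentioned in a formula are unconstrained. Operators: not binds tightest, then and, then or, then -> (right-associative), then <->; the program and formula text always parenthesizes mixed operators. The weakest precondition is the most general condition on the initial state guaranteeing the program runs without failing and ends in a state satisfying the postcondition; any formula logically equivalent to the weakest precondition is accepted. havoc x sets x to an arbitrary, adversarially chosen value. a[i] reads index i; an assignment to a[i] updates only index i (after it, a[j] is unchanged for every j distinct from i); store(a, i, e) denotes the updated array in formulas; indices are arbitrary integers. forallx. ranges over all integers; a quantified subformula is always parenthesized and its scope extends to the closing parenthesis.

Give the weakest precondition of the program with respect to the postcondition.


Working backward. After the program, the postcondition ((val - 4 < 6 or arr[1] - k - 9 < val) or (k != -4 -> 3*q - 2*k + 9 = 7)) or (not (k + 3*val - 2 = 2)) must hold; in canonical form it is val < 10 or arr[1] < k + val + 9 or (k != -4 -> 3*q = 2*k - 2) or (not (k + 3*val = 4)).
Before mem[t + 3] := k + 1: val < 10 or arr[1] < k + val + 9 or (k != -4 -> 3*q = 2*k - 2) or (not (k + 3*val = 4))
Then branch requires val < 10 or arr[1] < 2*arr[val] + 2*k + val + 11 or (2*arr[val] + 2*k != -6 -> 3*q = 4*arr[val] + 4*k + 2) or (not (2*arr[val] + 2*k + 3*val = 2)); else branch requires val < 10 or arr[1] < 2*mem[q] + val + 7 or (2*mem[q] != -2 -> 3*q = 4*mem[q] - 6) or (not (2*mem[q] + 3*val = 6)).
Before the if: ((2*t > -1 and 3*mem[val] < k - 5) -> (val < 10 or arr[1] < 2*arr[val] + 2*k + val + 11 or (2*arr[val] + 2*k != -6 -> 3*q = 4*arr[val] + 4*k + 2) or (not (2*arr[val] + 2*k + 3*val = 2)))) and ((not (2*t > -1 and 3*mem[val] < k - 5)) -> (val < 10 or arr[1] < 2*mem[q] + val + 7 or (2*mem[q] != -2 -> 3*q = 4*mem[q] - 6) or (not (2*mem[q] + 3*val = 6))))
Answer: WP = ((2*t > -1 and 3*mem[val] < k - 5) -> (val < 10 or arr[1] < 2*arr[val] + 2*k + val + 11 or (2*arr[val] + 2*k != -6 -> 3*q = 4*arr[val] + 4*k + 2) or (not (2*arr[val] + 2*k + 3*val = 2)))) and ((not (2*t > -1 and 3*mem[val] < k - 5)) -> (val < 10 or arr[1] < 2*mem[q] + val + 7 or (2*mem[q] != -2 -> 3*q = 4*mem[q] - 6) or (not (2*mem[q] + 3*val = 6))))


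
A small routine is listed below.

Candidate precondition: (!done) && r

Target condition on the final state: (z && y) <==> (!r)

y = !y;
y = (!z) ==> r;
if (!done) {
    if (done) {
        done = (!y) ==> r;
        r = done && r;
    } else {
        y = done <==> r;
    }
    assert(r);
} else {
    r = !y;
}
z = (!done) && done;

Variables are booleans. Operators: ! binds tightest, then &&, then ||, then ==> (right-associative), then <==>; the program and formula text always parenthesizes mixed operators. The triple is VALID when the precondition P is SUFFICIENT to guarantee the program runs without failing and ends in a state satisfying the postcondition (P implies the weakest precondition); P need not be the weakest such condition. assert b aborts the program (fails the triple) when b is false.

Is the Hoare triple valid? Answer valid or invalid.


Working backward. After the program, (z && y) <==> (!r) must hold.
Before z := (!done) && done: r
Then branch requires (done ==> (((!y) ==> r) && r)) && ((!done) ==> r); else branch requires !y.
Before the if: ((!done) ==> ((done ==> (((!y) ==> r) && r)) && ((!done) ==> r))) && (done ==> (!y))
Before y := (!z) ==> r: ((!done) ==> ((done ==> (((!((!z) ==> r)) ==> r) && r)) && ((!done) ==> r))) && (done ==> (!((!z) ==> r)))
Before y := !y: ((!done) ==> ((done ==> (((!((!z) ==> r)) ==> r) && r)) && ((!done) ==> r))) && (done ==> (!((!z) ==> r)))
The weakest precondition is ((!done) ==> ((done ==> (((!((!z) ==> r)) ==> r) && r)) && ((!done) ==> r))) && (done ==> (!((!z) ==> r))).
Check whether (!done) && r implies it.
Every state satisfying the precondition satisfies the weakest precondition: the implication holds.
Answer: valid


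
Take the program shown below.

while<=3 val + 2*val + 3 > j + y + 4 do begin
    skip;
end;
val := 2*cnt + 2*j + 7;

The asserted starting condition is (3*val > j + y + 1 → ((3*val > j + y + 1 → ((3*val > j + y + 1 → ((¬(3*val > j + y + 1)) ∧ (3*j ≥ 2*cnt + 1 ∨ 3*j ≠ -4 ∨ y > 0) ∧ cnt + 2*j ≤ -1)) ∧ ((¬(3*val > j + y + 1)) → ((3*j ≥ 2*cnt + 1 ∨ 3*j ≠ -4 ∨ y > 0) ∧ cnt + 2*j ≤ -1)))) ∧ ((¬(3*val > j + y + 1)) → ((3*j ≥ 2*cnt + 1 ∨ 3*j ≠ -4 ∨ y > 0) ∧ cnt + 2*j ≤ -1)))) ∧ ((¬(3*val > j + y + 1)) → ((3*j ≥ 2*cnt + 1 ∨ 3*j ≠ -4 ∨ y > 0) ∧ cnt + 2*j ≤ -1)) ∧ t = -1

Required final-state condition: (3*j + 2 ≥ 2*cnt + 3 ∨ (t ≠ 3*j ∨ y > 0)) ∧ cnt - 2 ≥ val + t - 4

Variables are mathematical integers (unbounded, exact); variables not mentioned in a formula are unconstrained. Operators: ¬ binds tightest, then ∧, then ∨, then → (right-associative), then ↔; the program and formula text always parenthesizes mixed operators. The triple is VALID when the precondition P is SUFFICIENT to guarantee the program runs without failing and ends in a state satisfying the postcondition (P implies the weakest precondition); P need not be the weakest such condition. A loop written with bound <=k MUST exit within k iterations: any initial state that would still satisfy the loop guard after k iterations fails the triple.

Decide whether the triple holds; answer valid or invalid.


Working backward. After the program, the postcondition (3*j + 2 ≥ 2*cnt + 3 ∨ (t ≠ 3*j ∨ y > 0)) ∧ cnt - 2 ≥ val + t - 4 must hold; in canonical form it is (3*j ≥ 2*cnt + 1 ∨ t ≠ 3*j ∨ y > 0) ∧ cnt ≥ t + val - 2.
Before val := 2*cnt + 2*j + 7: (3*j ≥ 2*cnt + 1 ∨ t ≠ 3*j ∨ y > 0) ∧ cnt + 2*j + t ≤ -5
Before the loop (bound <=3), unroll the exhaustion recursion (WP_0 = exit-now case; WP_j = one more guarded iteration, up to j = 3):
  WP_0: (¬(3*val > j + y + 1)) ∧ (3*j ≥ 2*cnt + 1 ∨ t ≠ 3*j ∨ y > 0) ∧ cnt + 2*j + t ≤ -5
  WP_1: (3*val > j + y + 1 → ((¬(3*val > j + y + 1)) ∧ (3*j ≥ 2*cnt + 1 ∨ t ≠ 3*j ∨ y > 0) ∧ cnt + 2*j + t ≤ -5)) ∧ ((¬(3*val > j + y + 1)) → ((3*j ≥ 2*cnt + 1 ∨ t ≠ 3*j ∨ y > 0) ∧ cnt + 2*j + t ≤ -5))
  WP_2: (3*val > j + y + 1 → ((3*val > j + y + 1 → ((¬(3*val > j + y + 1)) ∧ (3*j ≥ 2*cnt + 1 ∨ t ≠ 3*j ∨ y > 0) ∧ cnt + 2*j + t ≤ -5)) ∧ ((¬(3*val > j + y + 1)) → ((3*j ≥ 2*cnt + 1 ∨ t ≠ 3*j ∨ y > 0) ∧ cnt + 2*j + t ≤ -5)))) ∧ ((¬(3*val > j + y + 1)) → ((3*j ≥ 2*cnt + 1 ∨ t ≠ 3*j ∨ y > 0) ∧ cnt + 2*j + t ≤ -5))
  WP_3: (3*val > j + y + 1 → ((3*val > j + y + 1 → ((3*val > j + y + 1 → ((¬(3*val > j + y + 1)) ∧ (3*j ≥ 2*cnt + 1 ∨ t ≠ 3*j ∨ y > 0) ∧ cnt + 2*j + t ≤ -5)) ∧ ((¬(3*val > j + y + 1)) → ((3*j ≥ 2*cnt + 1 ∨ t ≠ 3*j ∨ y > 0) ∧ cnt + 2*j + t ≤ -5)))) ∧ ((¬(3*val > j + y + 1)) → ((3*j ≥ 2*cnt + 1 ∨ t ≠ 3*j ∨ y > 0) ∧ cnt + 2*j + t ≤ -5)))) ∧ ((¬(3*val > j + y + 1)) → ((3*j ≥ 2*cnt + 1 ∨ t ≠ 3*j ∨ y > 0) ∧ cnt + 2*j + t ≤ -5))
So before the loop: (3*val > j + y + 1 → ((3*val > j + y + 1 → ((3*val > j + y + 1 → ((¬(3*val > j + y + 1)) ∧ (3*j ≥ 2*cnt + 1 ∨ t ≠ 3*j ∨ y > 0) ∧ cnt + 2*j + t ≤ -5)) ∧ ((¬(3*val > j + y + 1)) → ((3*j ≥ 2*cnt + 1 ∨ t ≠ 3*j ∨ y > 0) ∧ cnt + 2*j + t ≤ -5)))) ∧ ((¬(3*val > j + y + 1)) → ((3*j ≥ 2*cnt + 1 ∨ t ≠ 3*j ∨ y > 0) ∧ cnt + 2*j + t ≤ -5)))) ∧ ((¬(3*val > j + y + 1)) → ((3*j ≥ 2*cnt + 1 ∨ t ≠ 3*j ∨ y > 0) ∧ cnt + 2*j + t ≤ -5))
The weakest precondition is (3*val > j + y + 1 → ((3*val > j + y + 1 → ((3*val > j + y + 1 → ((¬(3*val > j + y + 1)) ∧ (3*j ≥ 2*cnt + 1 ∨ t ≠ 3*j ∨ y > 0) ∧ cnt + 2*j + t ≤ -5)) ∧ ((¬(3*val > j + y + 1)) → ((3*j ≥ 2*cnt + 1 ∨ t ≠ 3*j ∨ y > 0) ∧ cnt + 2*j + t ≤ -5)))) ∧ ((¬(3*val > j + y + 1)) → ((3*j ≥ 2*cnt + 1 ∨ t ≠ 3*j ∨ y > 0) ∧ cnt + 2*j + t ≤ -5)))) ∧ ((¬(3*val > j + y + 1)) → ((3*j ≥ 2*cnt + 1 ∨ t ≠ 3*j ∨ y > 0) ∧ cnt + 2*j + t ≤ -5)).
Check whether (3*val > j + y + 1 → ((3*val > j + y + 1 → ((3*val > j + y + 1 → ((¬(3*val > j + y + 1)) ∧ (3*j ≥ 2*cnt + 1 ∨ 3*j ≠ -4 ∨ y > 0) ∧ cnt + 2*j ≤ -1)) ∧ ((¬(3*val > j + y + 1)) → ((3*j ≥ 2*cnt + 1 ∨ 3*j ≠ -4 ∨ y > 0) ∧ cnt + 2*j ≤ -1)))) ∧ ((¬(3*val > j + y + 1)) → ((3*j ≥ 2*cnt + 1 ∨ 3*j ≠ -4 ∨ y > 0) ∧ cnt + 2*j ≤ -1)))) ∧ ((¬(3*val > j + y + 1)) → ((3*j ≥ 2*cnt + 1 ∨ 3*j ≠ -4 ∨ y > 0) ∧ cnt + 2*j ≤ -1)) ∧ t = -1 implies it.
Countermodel: at the initial state cnt = -3, j = 0, t = -1, val = 0, y = -1, the precondition holds but the weakest precondition fails.
Answer: invalid


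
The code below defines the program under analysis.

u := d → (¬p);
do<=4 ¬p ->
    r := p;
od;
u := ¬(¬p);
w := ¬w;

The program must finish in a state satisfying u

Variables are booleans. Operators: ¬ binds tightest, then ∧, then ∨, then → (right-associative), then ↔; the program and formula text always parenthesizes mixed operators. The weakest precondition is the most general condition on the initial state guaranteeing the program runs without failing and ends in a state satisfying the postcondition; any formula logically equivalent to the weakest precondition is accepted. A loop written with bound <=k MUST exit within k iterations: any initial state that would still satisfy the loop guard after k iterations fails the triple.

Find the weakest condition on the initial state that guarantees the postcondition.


Working backward. After the program, u must hold.
Before w := ¬w: u
Before u := ¬(¬p): p
Before the loop (bound <=4), unroll the exhaustion recursion (WP_0 = exit-now case; WP_j = one more guarded iteration, up to j = 4):
  WP_0: p
  WP_1: (¬p) → p
  WP_2: (¬p) → ((¬p) → p)
  WP_3: (¬p) → ((¬p) → ((¬p) → p))
  WP_4: (¬p) → ((¬p) → ((¬p) → ((¬p) → p)))
So before the loop: (¬p) → ((¬p) → ((¬p) → ((¬p) → p)))
Before u := d → (¬p): (¬p) → ((¬p) → ((¬p) → ((¬p) → p)))
Answer: WP = (¬p) → ((¬p) → ((¬p) → ((¬p) → p)))


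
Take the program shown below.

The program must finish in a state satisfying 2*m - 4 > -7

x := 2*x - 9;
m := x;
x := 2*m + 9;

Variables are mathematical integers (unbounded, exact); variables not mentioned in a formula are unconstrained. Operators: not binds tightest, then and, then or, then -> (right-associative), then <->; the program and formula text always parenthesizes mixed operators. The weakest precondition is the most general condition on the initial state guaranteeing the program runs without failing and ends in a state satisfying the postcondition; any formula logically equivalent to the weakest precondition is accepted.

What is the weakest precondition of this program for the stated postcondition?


Working backward. After the program, the postcondition 2*m - 4 > -7 must hold; in canonical form it is 2*m > -3.
Before x := 2*m + 9: 2*m > -3
Before m := x: 2*x > -3
Before x := 2*x - 9: 4*x > 15
Answer: WP = 4*x > 15


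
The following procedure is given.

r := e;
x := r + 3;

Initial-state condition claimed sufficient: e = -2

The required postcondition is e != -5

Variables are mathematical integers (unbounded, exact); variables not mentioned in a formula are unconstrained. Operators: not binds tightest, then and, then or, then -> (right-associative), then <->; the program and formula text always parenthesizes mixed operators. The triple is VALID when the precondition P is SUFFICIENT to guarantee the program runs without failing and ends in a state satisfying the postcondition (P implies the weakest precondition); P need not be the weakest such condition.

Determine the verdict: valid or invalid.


Working backward. After the program, e != -5 must hold.
Before x := r + 3: e != -5
Before r := e: e != -5
The weakest precondition is e != -5.
Check whether e = -2 implies it.
Every state satisfying the precondition satisfies the weakest precondition: the implication holds.
Answer: valid


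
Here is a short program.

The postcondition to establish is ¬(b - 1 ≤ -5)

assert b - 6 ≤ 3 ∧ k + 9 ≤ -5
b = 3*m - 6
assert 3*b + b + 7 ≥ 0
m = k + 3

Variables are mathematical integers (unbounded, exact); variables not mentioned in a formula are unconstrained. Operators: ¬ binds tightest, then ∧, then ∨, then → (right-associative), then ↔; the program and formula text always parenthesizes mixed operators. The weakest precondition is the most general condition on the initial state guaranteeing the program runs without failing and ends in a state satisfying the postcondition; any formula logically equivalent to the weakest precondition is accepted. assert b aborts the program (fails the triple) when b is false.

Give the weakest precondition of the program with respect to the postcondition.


Working backward. After the program, the postcondition ¬(b - 1 ≤ -5) must hold; in canonical form it is ¬(b ≤ -4).
Before m := k + 3: ¬(b ≤ -4)
Before assert 3*b + b + 7 ≥ 0: 4*b ≥ -7 ∧ (¬(b ≤ -4))
Before b := 3*m - 6: 12*m ≥ 17 ∧ (¬(3*m ≤ 2))
Before assert b - 6 ≤ 3 ∧ k + 9 ≤ -5: b ≤ 9 ∧ k ≤ -14 ∧ 12*m ≥ 17 ∧ (¬(3*m ≤ 2))
Answer: WP = b ≤ 9 ∧ k ≤ -14 ∧ 12*m ≥ 17 ∧ (¬(3*m ≤ 2))


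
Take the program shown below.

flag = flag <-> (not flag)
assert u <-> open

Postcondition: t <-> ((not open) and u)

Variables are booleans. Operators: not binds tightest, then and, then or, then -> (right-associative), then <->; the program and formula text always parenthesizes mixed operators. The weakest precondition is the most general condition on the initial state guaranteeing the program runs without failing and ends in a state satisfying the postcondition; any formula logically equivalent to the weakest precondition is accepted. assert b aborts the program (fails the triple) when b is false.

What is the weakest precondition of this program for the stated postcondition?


Working backward. After the program, t <-> ((not open) and u) must hold.
Before assert u <-> open: (u <-> open) and (t <-> ((not open) and u))
Before flag := flag <-> (not flag): (u <-> open) and (t <-> ((not open) and u))
Answer: WP = (u <-> open) and (t <-> ((not open) and u))


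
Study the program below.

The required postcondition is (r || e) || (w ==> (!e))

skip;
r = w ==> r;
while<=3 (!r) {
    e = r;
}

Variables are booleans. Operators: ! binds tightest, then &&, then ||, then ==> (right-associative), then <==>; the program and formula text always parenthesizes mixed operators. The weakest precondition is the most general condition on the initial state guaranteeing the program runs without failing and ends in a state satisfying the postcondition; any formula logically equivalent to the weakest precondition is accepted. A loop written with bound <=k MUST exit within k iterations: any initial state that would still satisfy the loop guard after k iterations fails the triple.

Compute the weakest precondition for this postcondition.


Working backward. After the program, the postcondition (r || e) || (w ==> (!e)) must hold; in canonical form it is r || e || (w ==> (!e)).
Before the loop (bound <=3), unroll the exhaustion recursion (WP_0 = exit-now case; WP_j = one more guarded iteration, up to j = 3):
  WP_0: r && (r || e || (w ==> (!e)))
  WP_1: ((!r) ==> (r && (r || (w ==> (!r))))) && (r ==> (r || e || (w ==> (!e))))
  WP_2: ((!r) ==> (((!r) ==> (r && (r || (w ==> (!r))))) && (r ==> (r || (w ==> (!r)))))) && (r ==> (r || e || (w ==> (!e))))
  WP_3: ((!r) ==> (((!r) ==> (((!r) ==> (r && (r || (w ==> (!r))))) && (r ==> (r || (w ==> (!r)))))) && (r ==> (r || (w ==> (!r)))))) && (r ==> (r || e || (w ==> (!e))))
So before the loop: ((!r) ==> (((!r) ==> (((!r) ==> (r && (r || (w ==> (!r))))) && (r ==> (r || (w ==> (!r)))))) && (r ==> (r || (w ==> (!r)))))) && (r ==> (r || e || (w ==> (!e))))
Before r := w ==> r: ((!(w ==> r)) ==> (((!(w ==> r)) ==> (((!(w ==> r)) ==> ((w ==> r) && ((w ==> r) || (w ==> (!(w ==> r)))))) && ((w ==> r) ==> ((w ==> r) || (w ==> (!(w ==> r))))))) && ((w ==> r) ==> ((w ==> r) || (w ==> (!(w ==> r))))))) && ((w ==> r) ==> ((w ==> r) || e || (w ==> (!e))))
Before skip: ((!(w ==> r)) ==> (((!(w ==> r)) ==> (((!(w ==> r)) ==> ((w ==> r) && ((w ==> r) || (w ==> (!(w ==> r)))))) && ((w ==> r) ==> ((w ==> r) || (w ==> (!(w ==> r))))))) && ((w ==> r) ==> ((w ==> r) || (w ==> (!(w ==> r))))))) && ((w ==> r) ==> ((w ==> r) || e || (w ==> (!e))))
Answer: WP = ((!(w ==> r)) ==> (((!(w ==> r)) ==> (((!(w ==> r)) ==> ((w ==> r) && ((w ==> r) || (w ==> (!(w ==> r)))))) && ((w ==> r) ==> ((w ==> r) || (w ==> (!(w ==> r))))))) && ((w ==> r) ==> ((w ==> r) || (w ==> (!(w ==> r))))))) && ((w ==> r) ==> ((w ==> r) || e || (w ==> (!e))))


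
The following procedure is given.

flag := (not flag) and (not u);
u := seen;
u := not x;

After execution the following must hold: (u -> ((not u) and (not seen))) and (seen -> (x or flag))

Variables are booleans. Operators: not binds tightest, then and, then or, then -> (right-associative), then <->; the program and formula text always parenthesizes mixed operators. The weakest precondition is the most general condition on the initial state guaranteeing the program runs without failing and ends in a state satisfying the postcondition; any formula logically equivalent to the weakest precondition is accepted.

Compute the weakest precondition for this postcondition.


Working backward. After the program, (u -> ((not u) and (not seen))) and (seen -> (x or flag)) must hold.
Before u := not x: ((not x) -> (x and (not seen))) and (seen -> (x or flag))
Before u := seen: ((not x) -> (x and (not seen))) and (seen -> (x or flag))
Before flag := (not flag) and (not u): ((not x) -> (x and (not seen))) and (seen -> (x or ((not flag) and (not u))))
Answer: WP = ((not x) -> (x and (not seen))) and (seen -> (x or ((not flag) and (not u))))


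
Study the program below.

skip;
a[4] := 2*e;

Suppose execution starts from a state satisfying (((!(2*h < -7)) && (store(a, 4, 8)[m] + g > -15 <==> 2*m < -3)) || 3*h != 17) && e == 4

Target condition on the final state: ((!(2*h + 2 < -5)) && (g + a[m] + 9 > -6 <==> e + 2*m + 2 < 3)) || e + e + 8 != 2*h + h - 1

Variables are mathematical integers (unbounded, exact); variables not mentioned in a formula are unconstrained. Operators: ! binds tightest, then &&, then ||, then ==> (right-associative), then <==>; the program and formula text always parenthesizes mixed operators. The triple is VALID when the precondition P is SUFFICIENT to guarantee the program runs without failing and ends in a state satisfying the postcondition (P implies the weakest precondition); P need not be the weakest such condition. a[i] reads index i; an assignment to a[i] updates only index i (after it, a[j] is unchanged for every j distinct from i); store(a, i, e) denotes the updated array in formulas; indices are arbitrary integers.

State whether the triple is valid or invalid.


Working backward. After the program, the postcondition ((!(2*h + 2 < -5)) && (g + a[m] + 9 > -6 <==> e + 2*m + 2 < 3)) || e + e + 8 != 2*h + h - 1 must hold; in canonical form it is ((!(2*h < -7)) && (a[m] + g > -15 <==> e + 2*m < 1)) || 2*e != 3*h - 9.
Before a[4] := 2*e: ((!(2*h < -7)) && (store(a, 4, 2*e)[m] + g > -15 <==> e + 2*m < 1)) || 2*e != 3*h - 9
Before skip: ((!(2*h < -7)) && (store(a, 4, 2*e)[m] + g > -15 <==> e + 2*m < 1)) || 2*e != 3*h - 9
The weakest precondition is ((!(2*h < -7)) && (store(a, 4, 2*e)[m] + g > -15 <==> e + 2*m < 1)) || 2*e != 3*h - 9.
Check whether (((!(2*h < -7)) && (store(a, 4, 8)[m] + g > -15 <==> 2*m < -3)) || 3*h != 17) && e == 4 implies it.
Every state satisfying the precondition satisfies the weakest precondition: the implication holds.
Answer: valid


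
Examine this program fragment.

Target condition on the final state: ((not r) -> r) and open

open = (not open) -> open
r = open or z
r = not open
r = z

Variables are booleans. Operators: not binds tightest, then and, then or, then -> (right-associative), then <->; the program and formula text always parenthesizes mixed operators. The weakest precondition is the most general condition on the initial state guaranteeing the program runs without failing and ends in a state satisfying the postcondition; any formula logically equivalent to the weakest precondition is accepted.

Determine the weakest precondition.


Working backward. After the program, ((not r) -> r) and open must hold.
Before r := z: ((not z) -> z) and open
Before r := not open: ((not z) -> z) and open
Before r := open or z: ((not z) -> z) and open
Before open := (not open) -> open: ((not z) -> z) and ((not open) -> open)
Answer: WP = ((not z) -> z) and ((not open) -> open)


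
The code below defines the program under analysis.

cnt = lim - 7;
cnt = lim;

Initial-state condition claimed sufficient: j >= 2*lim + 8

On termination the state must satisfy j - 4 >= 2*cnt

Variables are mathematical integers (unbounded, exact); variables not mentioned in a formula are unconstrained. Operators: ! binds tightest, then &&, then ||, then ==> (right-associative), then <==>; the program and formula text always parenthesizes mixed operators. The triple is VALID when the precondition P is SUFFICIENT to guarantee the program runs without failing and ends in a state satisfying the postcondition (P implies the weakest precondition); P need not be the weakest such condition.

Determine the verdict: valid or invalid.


Working backward. After the program, the postcondition j - 4 >= 2*cnt must hold; in canonical form it is j >= 2*cnt + 4.
Before cnt := lim: j >= 2*lim + 4
Before cnt := lim - 7: j >= 2*lim + 4
The weakest precondition is j >= 2*lim + 4.
Check whether j >= 2*lim + 8 implies it.
Every state satisfying the precondition satisfies the weakest precondition: the implication holds.
Answer: valid


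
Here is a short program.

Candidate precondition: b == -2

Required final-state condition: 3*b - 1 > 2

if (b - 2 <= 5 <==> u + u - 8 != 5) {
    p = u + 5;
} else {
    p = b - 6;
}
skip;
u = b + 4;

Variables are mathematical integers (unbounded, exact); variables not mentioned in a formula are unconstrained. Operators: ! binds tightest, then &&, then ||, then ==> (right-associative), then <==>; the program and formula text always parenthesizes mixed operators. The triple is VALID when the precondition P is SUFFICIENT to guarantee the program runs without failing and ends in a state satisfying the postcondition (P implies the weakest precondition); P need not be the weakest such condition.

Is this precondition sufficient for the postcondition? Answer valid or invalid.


Working backward. After the program, the postcondition 3*b - 1 > 2 must hold; in canonical form it is 3*b > 3.
Before u := b + 4: 3*b > 3
Before skip: 3*b > 3
Then branch requires 3*b > 3; else branch requires 3*b > 3.
Before the if: ((b <= 7 <==> 2*u != 13) ==> 3*b > 3) && ((!(b <= 7 <==> 2*u != 13)) ==> 3*b > 3)
The weakest precondition is ((b <= 7 <==> 2*u != 13) ==> 3*b > 3) && ((!(b <= 7 <==> 2*u != 13)) ==> 3*b > 3).
Check whether b == -2 implies it.
Countermodel: at the initial state b = -2, u = 0, the precondition holds but the weakest precondition fails.
Answer: invalid


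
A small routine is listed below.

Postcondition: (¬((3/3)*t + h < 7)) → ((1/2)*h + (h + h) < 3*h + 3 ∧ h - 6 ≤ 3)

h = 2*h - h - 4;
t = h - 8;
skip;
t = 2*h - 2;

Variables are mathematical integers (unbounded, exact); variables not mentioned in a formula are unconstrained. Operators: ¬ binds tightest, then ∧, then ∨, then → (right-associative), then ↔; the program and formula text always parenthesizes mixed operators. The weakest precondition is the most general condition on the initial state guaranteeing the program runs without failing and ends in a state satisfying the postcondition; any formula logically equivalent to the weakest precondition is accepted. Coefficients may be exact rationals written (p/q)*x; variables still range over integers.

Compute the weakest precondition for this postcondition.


Working backward. After the program, the postcondition (¬((3/3)*t + h < 7)) → ((1/2)*h + (h + h) < 3*h + 3 ∧ h - 6 ≤ 3) must hold; in canonical form it is (¬(h + t < 7)) → ((1/2)*h > -3 ∧ h ≤ 9).
Before t := 2*h - 2: (¬(3*h < 9)) → ((1/2)*h > -3 ∧ h ≤ 9)
Before skip: (¬(3*h < 9)) → ((1/2)*h > -3 ∧ h ≤ 9)
Before t := h - 8: (¬(3*h < 9)) → ((1/2)*h > -3 ∧ h ≤ 9)
Before h := 2*h - h - 4: (¬(3*h < 21)) → ((1/2)*h > -1 ∧ h ≤ 13)
Answer: WP = (¬(3*h < 21)) → ((1/2)*h > -1 ∧ h ≤ 13)


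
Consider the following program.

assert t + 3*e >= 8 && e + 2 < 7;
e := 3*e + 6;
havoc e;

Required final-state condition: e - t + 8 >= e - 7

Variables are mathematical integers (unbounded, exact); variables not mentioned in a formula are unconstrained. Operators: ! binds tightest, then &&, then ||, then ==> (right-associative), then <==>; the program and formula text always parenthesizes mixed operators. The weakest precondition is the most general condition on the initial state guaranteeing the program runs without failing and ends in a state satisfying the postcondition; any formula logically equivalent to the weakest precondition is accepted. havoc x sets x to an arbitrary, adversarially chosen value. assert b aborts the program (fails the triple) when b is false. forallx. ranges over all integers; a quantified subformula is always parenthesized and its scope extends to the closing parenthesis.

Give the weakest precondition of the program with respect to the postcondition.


Working backward. After the program, the postcondition e - t + 8 >= e - 7 must hold; in canonical form it is t <= 15.
Before havoc e: t <= 15
Before e := 3*e + 6: t <= 15
Before assert t + 3*e >= 8 && e + 2 < 7: 3*e + t >= 8 && e < 5 && t <= 15
Answer: WP = 3*e + t >= 8 && e < 5 && t <= 15


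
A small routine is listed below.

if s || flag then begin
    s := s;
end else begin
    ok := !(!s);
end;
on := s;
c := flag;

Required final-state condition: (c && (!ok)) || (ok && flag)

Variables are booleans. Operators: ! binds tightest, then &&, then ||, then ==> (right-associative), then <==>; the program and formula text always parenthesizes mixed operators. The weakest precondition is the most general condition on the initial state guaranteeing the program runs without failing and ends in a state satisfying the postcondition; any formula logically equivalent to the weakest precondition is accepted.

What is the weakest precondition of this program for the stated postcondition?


Working backward. After the program, (c && (!ok)) || (ok && flag) must hold.
Before c := flag: (flag && (!ok)) || (ok && flag)
Before on := s: (flag && (!ok)) || (ok && flag)
Then branch requires (flag && (!ok)) || (ok && flag); else branch requires (flag && (!s)) || (s && flag).
Before the if: ((s || flag) ==> ((flag && (!ok)) || (ok && flag))) && ((!(s || flag)) ==> ((flag && (!s)) || (s && flag)))
Answer: WP = ((s || flag) ==> ((flag && (!ok)) || (ok && flag))) && ((!(s || flag)) ==> ((flag && (!s)) || (s && flag)))


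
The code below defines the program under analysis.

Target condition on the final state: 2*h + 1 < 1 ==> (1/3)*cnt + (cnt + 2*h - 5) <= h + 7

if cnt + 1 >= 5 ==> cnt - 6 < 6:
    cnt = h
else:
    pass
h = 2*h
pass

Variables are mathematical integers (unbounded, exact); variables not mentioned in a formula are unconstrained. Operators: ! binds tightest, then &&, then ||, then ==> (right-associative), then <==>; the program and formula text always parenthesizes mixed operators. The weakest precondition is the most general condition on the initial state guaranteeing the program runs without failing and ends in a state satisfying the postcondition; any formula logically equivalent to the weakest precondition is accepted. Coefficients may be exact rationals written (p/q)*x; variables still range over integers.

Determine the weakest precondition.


Working backward. After the program, the postcondition 2*h + 1 < 1 ==> (1/3)*cnt + (cnt + 2*h - 5) <= h + 7 must hold; in canonical form it is 2*h < 0 ==> (4/3)*cnt + h <= 12.
Before skip: 2*h < 0 ==> (4/3)*cnt + h <= 12
Before h := 2*h: 4*h < 0 ==> (4/3)*cnt + 2*h <= 12
Then branch requires 4*h < 0 ==> (10/3)*h <= 12; else branch requires 4*h < 0 ==> (4/3)*cnt + 2*h <= 12.
Before the if: ((cnt >= 4 ==> cnt < 12) ==> (4*h < 0 ==> (10/3)*h <= 12)) && ((!(cnt >= 4 ==> cnt < 12)) ==> (4*h < 0 ==> (4/3)*cnt + 2*h <= 12))
Answer: WP = ((cnt >= 4 ==> cnt < 12) ==> (4*h < 0 ==> (10/3)*h <= 12)) && ((!(cnt >= 4 ==> cnt < 12)) ==> (4*h < 0 ==> (4/3)*cnt + 2*h <= 12))


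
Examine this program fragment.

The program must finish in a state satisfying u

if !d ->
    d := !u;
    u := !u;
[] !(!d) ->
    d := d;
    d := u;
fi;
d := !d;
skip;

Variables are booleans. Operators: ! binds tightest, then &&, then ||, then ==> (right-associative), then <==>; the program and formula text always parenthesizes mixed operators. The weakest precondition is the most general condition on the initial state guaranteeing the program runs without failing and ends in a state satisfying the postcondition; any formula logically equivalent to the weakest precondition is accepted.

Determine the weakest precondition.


Working backward. After the program, u must hold.
Before skip: u
Before d := !d: u
Then branch requires !u; else branch requires u.
Before the if: ((!d) ==> (!u)) && (d ==> u)
Answer: WP = ((!d) ==> (!u)) && (d ==> u)


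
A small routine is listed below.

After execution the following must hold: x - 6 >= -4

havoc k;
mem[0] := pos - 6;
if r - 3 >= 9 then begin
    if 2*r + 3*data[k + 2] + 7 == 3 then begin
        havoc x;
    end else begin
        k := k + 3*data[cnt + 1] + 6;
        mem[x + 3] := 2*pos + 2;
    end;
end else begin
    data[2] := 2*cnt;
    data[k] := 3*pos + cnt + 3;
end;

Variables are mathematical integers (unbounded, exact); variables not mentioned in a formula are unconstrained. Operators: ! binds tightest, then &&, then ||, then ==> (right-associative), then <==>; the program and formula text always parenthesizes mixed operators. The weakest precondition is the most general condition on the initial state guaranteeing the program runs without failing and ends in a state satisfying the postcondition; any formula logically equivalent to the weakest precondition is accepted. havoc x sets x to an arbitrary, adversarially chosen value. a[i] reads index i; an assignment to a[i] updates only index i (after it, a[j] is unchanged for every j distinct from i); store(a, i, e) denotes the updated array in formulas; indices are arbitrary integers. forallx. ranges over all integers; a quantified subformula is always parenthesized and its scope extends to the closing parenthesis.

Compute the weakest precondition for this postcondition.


Working backward. After the program, the postcondition x - 6 >= -4 must hold; in canonical form it is x >= 2.
Then branch requires (3*data[k + 2] + 2*r == -4 ==> (forall x_1. x_1 >= 2)) && ((!(3*data[k + 2] + 2*r == -4)) ==> x >= 2); else branch requires x >= 2.
Before the if: (r >= 12 ==> ((3*data[k + 2] + 2*r == -4 ==> (forall x_1. x_1 >= 2)) && ((!(3*data[k + 2] + 2*r == -4)) ==> x >= 2))) && ((!(r >= 12)) ==> x >= 2)
Before mem[0] := pos - 6: (r >= 12 ==> ((3*data[k + 2] + 2*r == -4 ==> (forall x_1. x_1 >= 2)) && ((!(3*data[k + 2] + 2*r == -4)) ==> x >= 2))) && ((!(r >= 12)) ==> x >= 2)
Before havoc k: forall k_1. ((r >= 12 ==> ((3*data[k_1 + 2] + 2*r == -4 ==> (forall x_1. x_1 >= 2)) && ((!(3*data[k_1 + 2] + 2*r == -4)) ==> x >= 2))) && ((!(r >= 12)) ==> x >= 2))
Answer: WP = forall k_1. ((r >= 12 ==> ((3*data[k_1 + 2] + 2*r == -4 ==> (forall x_1. x_1 >= 2)) && ((!(3*data[k_1 + 2] + 2*r == -4)) ==> x >= 2))) && ((!(r >= 12)) ==> x >= 2))


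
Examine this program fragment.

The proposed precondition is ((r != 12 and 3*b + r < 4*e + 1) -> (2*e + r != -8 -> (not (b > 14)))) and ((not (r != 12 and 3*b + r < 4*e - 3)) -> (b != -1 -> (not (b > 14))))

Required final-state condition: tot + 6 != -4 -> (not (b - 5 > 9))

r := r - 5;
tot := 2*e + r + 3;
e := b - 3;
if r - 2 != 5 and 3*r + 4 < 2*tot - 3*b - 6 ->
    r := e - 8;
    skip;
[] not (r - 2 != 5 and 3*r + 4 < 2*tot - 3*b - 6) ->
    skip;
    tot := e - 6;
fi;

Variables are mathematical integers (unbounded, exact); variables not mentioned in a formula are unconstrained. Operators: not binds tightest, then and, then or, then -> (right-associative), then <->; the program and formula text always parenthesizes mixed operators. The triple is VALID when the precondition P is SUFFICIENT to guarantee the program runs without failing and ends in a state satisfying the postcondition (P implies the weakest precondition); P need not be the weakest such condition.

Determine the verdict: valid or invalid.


Working backward. After the program, the postcondition tot + 6 != -4 -> (not (b - 5 > 9)) must hold; in canonical form it is tot != -10 -> (not (b > 14)).
Then branch requires tot != -10 -> (not (b > 14)); else branch requires e != -4 -> (not (b > 14)).
Before the if: ((r != 7 and 3*b + 3*r < 2*tot - 10) -> (tot != -10 -> (not (b > 14)))) and ((not (r != 7 and 3*b + 3*r < 2*tot - 10)) -> (e != -4 -> (not (b > 14))))
Before e := b - 3: ((r != 7 and 3*b + 3*r < 2*tot - 10) -> (tot != -10 -> (not (b > 14)))) and ((not (r != 7 and 3*b + 3*r < 2*tot - 10)) -> (b != -1 -> (not (b > 14))))
Before tot := 2*e + r + 3: ((r != 7 and 3*b + r < 4*e - 4) -> (2*e + r != -13 -> (not (b > 14)))) and ((not (r != 7 and 3*b + r < 4*e - 4)) -> (b != -1 -> (not (b > 14))))
Before r := r - 5: ((r != 12 and 3*b + r < 4*e + 1) -> (2*e + r != -8 -> (not (b > 14)))) and ((not (r != 12 and 3*b + r < 4*e + 1)) -> (b != -1 -> (not (b > 14))))
The weakest precondition is ((r != 12 and 3*b + r < 4*e + 1) -> (2*e + r != -8 -> (not (b > 14)))) and ((not (r != 12 and 3*b + r < 4*e + 1)) -> (b != -1 -> (not (b > 14)))).
Check whether ((r != 12 and 3*b + r < 4*e + 1) -> (2*e + r != -8 -> (not (b > 14)))) and ((not (r != 12 and 3*b + r < 4*e - 3)) -> (b != -1 -> (not (b > 14)))) implies it.
Every state satisfying the precondition satisfies the weakest precondition: the implication holds.
Answer: valid


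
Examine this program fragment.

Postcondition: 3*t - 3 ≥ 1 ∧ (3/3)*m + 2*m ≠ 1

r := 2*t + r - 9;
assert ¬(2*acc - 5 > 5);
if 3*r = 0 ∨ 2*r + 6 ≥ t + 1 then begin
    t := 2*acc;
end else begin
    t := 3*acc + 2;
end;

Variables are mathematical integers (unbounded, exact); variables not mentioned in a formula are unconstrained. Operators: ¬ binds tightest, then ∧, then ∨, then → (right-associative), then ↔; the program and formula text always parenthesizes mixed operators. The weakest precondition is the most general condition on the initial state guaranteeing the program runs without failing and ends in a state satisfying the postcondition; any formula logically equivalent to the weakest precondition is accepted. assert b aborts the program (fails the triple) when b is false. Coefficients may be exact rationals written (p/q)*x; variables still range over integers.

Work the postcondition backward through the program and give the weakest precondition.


Working backward. After the program, the postcondition 3*t - 3 ≥ 1 ∧ (3/3)*m + 2*m ≠ 1 must hold; in canonical form it is 3*t ≥ 4 ∧ 3*m ≠ 1.
Then branch requires 6*acc ≥ 4 ∧ 3*m ≠ 1; else branch requires 9*acc ≥ -2 ∧ 3*m ≠ 1.
Before the if: ((3*r = 0 ∨ 2*r ≥ t - 5) → (6*acc ≥ 4 ∧ 3*m ≠ 1)) ∧ ((¬(3*r = 0 ∨ 2*r ≥ t - 5)) → (9*acc ≥ -2 ∧ 3*m ≠ 1))
Before assert ¬(2*acc - 5 > 5): (¬(2*acc > 10)) ∧ ((3*r = 0 ∨ 2*r ≥ t - 5) → (6*acc ≥ 4 ∧ 3*m ≠ 1)) ∧ ((¬(3*r = 0 ∨ 2*r ≥ t - 5)) → (9*acc ≥ -2 ∧ 3*m ≠ 1))
Before r := 2*t + r - 9: (¬(2*acc > 10)) ∧ ((3*r + 6*t = 27 ∨ 2*r + 3*t ≥ 13) → (6*acc ≥ 4 ∧ 3*m ≠ 1)) ∧ ((¬(3*r + 6*t = 27 ∨ 2*r + 3*t ≥ 13)) → (9*acc ≥ -2 ∧ 3*m ≠ 1))
Answer: WP = (¬(2*acc > 10)) ∧ ((3*r + 6*t = 27 ∨ 2*r + 3*t ≥ 13) → (6*acc ≥ 4 ∧ 3*m ≠ 1)) ∧ ((¬(3*r + 6*t = 27 ∨ 2*r + 3*t ≥ 13)) → (9*acc ≥ -2 ∧ 3*m ≠ 1))
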